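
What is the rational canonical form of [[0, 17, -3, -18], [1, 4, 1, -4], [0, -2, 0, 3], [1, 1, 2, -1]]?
The invariant factors of A (the non-unit diagonal entries of the Smith normal form of xI - A over ℚ[x]) are (x - 3)(x - 2)(x + 1)^2, each dividing the next. The characteristic polynomial is their product, (x - 3)(x - 2)(x + 1)^2.

The rational canonical form is the block-diagonal matrix of companion matrices C(f_i):
R = [[0, 0, 0, -6], [1, 0, 0, -7], [0, 1, 0, 3], [0, 0, 1, 3]].

R = [[0, 0, 0, -6], [1, 0, 0, -7], [0, 1, 0, 3], [0, 0, 1, 3]]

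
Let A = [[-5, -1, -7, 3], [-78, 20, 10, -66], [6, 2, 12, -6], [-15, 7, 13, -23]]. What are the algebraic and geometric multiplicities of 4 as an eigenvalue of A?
algebraic multiplicity 2, geometric multiplicity 1

The characteristic polynomial is (x - 4)^2(x + 2)^2, so the factor x - 4 appears with exponent 2: the algebraic multiplicity is 2.

rank(A - 4I) = 3, so the eigenspace has dimension 4 - 3 = 1: the geometric multiplicity is 1.

Since 1 < 2, A is not diagonalizable.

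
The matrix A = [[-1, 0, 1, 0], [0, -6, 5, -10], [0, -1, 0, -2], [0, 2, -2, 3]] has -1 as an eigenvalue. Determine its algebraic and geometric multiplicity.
algebraic multiplicity 4, geometric multiplicity 2

The characteristic polynomial is (x + 1)^4, so the factor x + 1 appears with exponent 4: the algebraic multiplicity is 4.

rank(A + I) = 2, so the eigenspace has dimension 4 - 2 = 2: the geometric multiplicity is 2.

Since 2 < 4, A is not diagonalizable.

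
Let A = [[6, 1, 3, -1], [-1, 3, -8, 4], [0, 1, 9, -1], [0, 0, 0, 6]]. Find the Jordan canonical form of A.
The characteristic polynomial is det(xI - A) = (x - 6)^4, so the eigenvalues are 6 (algebraic multiplicity 4).

For λ = 6: rank(A - 6I) = 2, rank((A - 6I)^2) = 1, rank((A - 6I)^3) = 0. The eigenspace has dimension 4 - 2 = 2, so there are 2 Jordan blocks; the rank sequence gives block sizes [3, 1].

Assembling the blocks gives the Jordan form J above.

J = [[6, 1, 0, 0], [0, 6, 1, 0], [0, 0, 6, 0], [0, 0, 0, 6]]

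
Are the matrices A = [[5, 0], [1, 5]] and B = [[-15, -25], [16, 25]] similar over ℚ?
Yes.

Two matrices over a field are similar if and only if they have the same invariant factors.

Both A and B have characteristic polynomial (x - 5)^2 and minimal polynomial (x - 5)^2. Computing further, both have invariant factors (x - 5)^2. Hence A and B are similar.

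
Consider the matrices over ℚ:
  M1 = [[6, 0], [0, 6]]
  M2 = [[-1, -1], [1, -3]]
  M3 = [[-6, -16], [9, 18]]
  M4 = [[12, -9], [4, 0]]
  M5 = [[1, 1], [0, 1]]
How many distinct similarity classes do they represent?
4 classes: {M1}, {M2}, {M3, M4}, {M5}

Characteristic polynomials: χ_{M1} = (x - 6)^2, χ_{M2} = (x + 2)^2, χ_{M3} = (x - 6)^2, χ_{M4} = (x - 6)^2, χ_{M5} = (x - 1)^2.

{M1}: invariant factors x - 6, x - 6.

{M2}: invariant factors (x + 2)^2.

{M3, M4}: invariant factors (x - 6)^2.

{M5}: invariant factors (x - 1)^2.

Matrices are similar if and only if their invariant-factor lists agree; the partition into similarity classes is {M1}, {M2}, {M3, M4}, {M5}.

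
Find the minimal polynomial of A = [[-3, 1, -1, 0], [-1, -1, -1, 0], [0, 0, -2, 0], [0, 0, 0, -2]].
m_A(x) = (x + 2)^2

The characteristic polynomial factors as (x + 2)^4. The minimal polynomial is ∏(x - λ)^{k_λ} where k_λ is the size of the largest Jordan block at λ.

For λ = -2: rank(A + 2I) = 1, and the largest Jordan block has size 2 (the smallest k with rank((A + 2I)^k) = rank((A + 2I)^(k+1))).

So m_A(x) = (x + 2)^2.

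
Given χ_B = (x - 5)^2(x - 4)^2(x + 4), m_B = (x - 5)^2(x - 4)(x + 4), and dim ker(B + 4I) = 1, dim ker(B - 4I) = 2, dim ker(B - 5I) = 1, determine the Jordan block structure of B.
Jordan blocks: (-4, 1), (4, 1), (4, 1), (5, 2)

λ = -4: algebraic multiplicity 1 (exponent in χ_B), largest block size 1 (exponent in m_B), 1 block (geometric multiplicity). This forces block sizes [1].
λ = 4: algebraic multiplicity 2 (exponent in χ_B), largest block size 1 (exponent in m_B), 2 blocks (geometric multiplicity). These force block sizes [1, 1].
λ = 5: algebraic multiplicity 2 (exponent in χ_B), largest block size 2 (exponent in m_B), 1 block (geometric multiplicity). This forces block sizes [2].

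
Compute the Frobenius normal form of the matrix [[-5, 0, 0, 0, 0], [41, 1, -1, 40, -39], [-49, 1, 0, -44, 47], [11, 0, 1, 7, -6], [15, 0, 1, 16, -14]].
R = [[-5, 0, 0, 0, 0], [0, 0, 0, 0, -100], [0, 1, 0, 0, 60], [0, 0, 1, 0, 11], [0, 0, 0, 1, -6]]

The invariant factors of A (the non-unit diagonal entries of the Smith normal form of xI - A over ℚ[x]) are x + 5, (x - 2)^2(x + 5)^2, each dividing the next. The characteristic polynomial is their product, (x - 2)^2(x + 5)^3.

The rational canonical form is the block-diagonal matrix of companion matrices C(f_i):
R = [[-5, 0, 0, 0, 0], [0, 0, 0, 0, -100], [0, 1, 0, 0, 60], [0, 0, 1, 0, 11], [0, 0, 0, 1, -6]].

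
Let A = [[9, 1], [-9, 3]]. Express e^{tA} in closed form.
e^{tA} = [[(3*t + 1)*e^{6*t}, t*e^{6*t}], [-9*t*e^{6*t}, (1 - 3*t)*e^{6*t}]]

A has Jordan form J = [[6, 1], [0, 6]] with A = PJP^{-1}, so e^{tA} = P e^{tJ} P^{-1}.

For a Jordan block J_k(λ), e^{tJ_k(λ)} = e^{λt} · (I + tN + t^2 N^2/2! + ... + t^{k-1} N^{k-1}/(k-1)!) where N is the nilpotent superdiagonal part.

Assembling the blocks and conjugating back gives the entries of e^{tA} as shown above.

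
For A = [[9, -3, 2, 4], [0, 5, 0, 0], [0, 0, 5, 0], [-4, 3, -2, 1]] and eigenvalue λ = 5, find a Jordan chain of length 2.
We seek v_1 ∈ ker((A - 5I)^2) \ ker(A - 5I), then set v_{i+1} = (A - 5I) v_i.

One such chain is v_1 = [[0, 1, 2, 0]]^T, v_2 = [[1, 0, 0, -1]]^T. Check: (A - 5I) v_2 = [[0, 0, 0, 0]]^T = 0.

v_1 = [[0, 1, 2, 0]]^T, v_2 = [[1, 0, 0, -1]]^T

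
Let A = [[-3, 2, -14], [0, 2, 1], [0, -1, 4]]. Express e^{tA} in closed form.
e^{tA} = [[e^{-3*t}, 2*t*e^{3*t}, 2*(-(t + 1)*e^{6*t} + 1)*e^{-3*t}], [0, (1 - t)*e^{3*t}, t*e^{3*t}], [0, -t*e^{3*t}, (t + 1)*e^{3*t}]]

A has Jordan form J = [[-3, 0, 0], [0, 3, 1], [0, 0, 3]] with A = PJP^{-1}, so e^{tA} = P e^{tJ} P^{-1}.

For a Jordan block J_k(λ), e^{tJ_k(λ)} = e^{λt} · (I + tN + t^2 N^2/2! + ... + t^{k-1} N^{k-1}/(k-1)!) where N is the nilpotent superdiagonal part.

Assembling the blocks and conjugating back gives the entries of e^{tA} as shown above.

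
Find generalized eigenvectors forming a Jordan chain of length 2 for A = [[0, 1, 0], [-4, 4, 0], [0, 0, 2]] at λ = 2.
v_1 = [[1, 3, -1]]^T, v_2 = [[1, 2, 0]]^T

We seek v_1 ∈ ker((A - 2I)^2) \ ker(A - 2I), then set v_{i+1} = (A - 2I) v_i.

One such chain is v_1 = [[1, 3, -1]]^T, v_2 = [[1, 2, 0]]^T. Check: (A - 2I) v_2 = [[0, 0, 0]]^T = 0.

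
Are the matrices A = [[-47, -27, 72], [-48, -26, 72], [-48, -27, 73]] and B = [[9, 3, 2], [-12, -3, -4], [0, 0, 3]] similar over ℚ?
trace(A) = 0 but trace(B) = 9. The trace is a similarity invariant, so A and B are not similar.

No.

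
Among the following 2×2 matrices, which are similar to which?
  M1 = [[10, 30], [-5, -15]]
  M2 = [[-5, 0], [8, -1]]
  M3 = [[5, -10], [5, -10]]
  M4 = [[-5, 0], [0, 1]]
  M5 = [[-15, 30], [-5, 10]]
3 classes: {M1, M3, M5}, {M2}, {M4}

Characteristic polynomials: χ_{M1} = x(x + 5), χ_{M2} = (x + 1)(x + 5), χ_{M3} = x(x + 5), χ_{M4} = (x - 1)(x + 5), χ_{M5} = x(x + 5).

{M1, M3, M5}: invariant factors x(x + 5).

{M2}: invariant factors (x + 1)(x + 5).

{M4}: invariant factors (x - 1)(x + 5).

Matrices are similar if and only if their invariant-factor lists agree; the partition into similarity classes is {M1, M3, M5}, {M2}, {M4}.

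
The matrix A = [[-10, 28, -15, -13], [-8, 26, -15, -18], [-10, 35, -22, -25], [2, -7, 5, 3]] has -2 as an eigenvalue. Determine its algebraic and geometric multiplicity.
algebraic multiplicity 3, geometric multiplicity 1

The characteristic polynomial is (x - 3)(x + 2)^3, so the factor x + 2 appears with exponent 3: the algebraic multiplicity is 3.

rank(A + 2I) = 3, so the eigenspace has dimension 4 - 3 = 1: the geometric multiplicity is 1.

Since 1 < 3, A is not diagonalizable.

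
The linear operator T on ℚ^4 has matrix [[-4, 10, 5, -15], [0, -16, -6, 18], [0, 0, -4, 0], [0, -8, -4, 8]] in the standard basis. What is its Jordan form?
The characteristic polynomial is det(xI - A) = (x + 4)^4, so the eigenvalues are -4 (algebraic multiplicity 4).

For λ = -4: rank(A + 4I) = 1, rank((A + 4I)^2) = 0. The eigenspace has dimension 4 - 1 = 3, so there are 3 Jordan blocks; the rank sequence gives block sizes [2, 1, 1].

Assembling the blocks gives the Jordan form J above.

J = [[-4, 1, 0, 0], [0, -4, 0, 0], [0, 0, -4, 0], [0, 0, 0, -4]]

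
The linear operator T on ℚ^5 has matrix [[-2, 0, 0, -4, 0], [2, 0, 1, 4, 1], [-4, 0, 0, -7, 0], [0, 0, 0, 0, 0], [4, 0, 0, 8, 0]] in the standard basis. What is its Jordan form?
The characteristic polynomial is det(xI - A) = x^4(x + 2), so the eigenvalues are -2 (algebraic multiplicity 1), 0 (algebraic multiplicity 4).

For λ = -2: algebraic multiplicity 1 gives one 1×1 block.

For λ = 0: rank(A) = 3, rank(A^2) = 2, rank(A^3) = 1. The eigenspace has dimension 5 - 3 = 2, so there are 2 Jordan blocks; the rank sequence gives block sizes [3, 1].

Assembling the blocks gives the Jordan form J above.

J = [[-2, 0, 0, 0, 0], [0, 0, 1, 0, 0], [0, 0, 0, 1, 0], [0, 0, 0, 0, 0], [0, 0, 0, 0, 0]]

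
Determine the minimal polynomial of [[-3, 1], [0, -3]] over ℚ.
The characteristic polynomial factors as (x + 3)^2. The minimal polynomial is ∏(x - λ)^{k_λ} where k_λ is the size of the largest Jordan block at λ.

For λ = -3: rank(A + 3I) = 1, and the largest Jordan block has size 2 (the smallest k with rank((A + 3I)^k) = rank((A + 3I)^(k+1))).

So m_A(x) = (x + 3)^2.

m_A(x) = (x + 3)^2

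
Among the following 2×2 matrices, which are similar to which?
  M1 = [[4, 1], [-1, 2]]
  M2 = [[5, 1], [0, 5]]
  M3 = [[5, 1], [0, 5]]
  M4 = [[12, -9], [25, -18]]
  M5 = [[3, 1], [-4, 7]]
3 classes: {M1}, {M2, M3, M5}, {M4}

Characteristic polynomials: χ_{M1} = (x - 3)^2, χ_{M2} = (x - 5)^2, χ_{M3} = (x - 5)^2, χ_{M4} = (x + 3)^2, χ_{M5} = (x - 5)^2.

{M1}: invariant factors (x - 3)^2.

{M2, M3, M5}: invariant factors (x - 5)^2.

{M4}: invariant factors (x + 3)^2.

Matrices are similar if and only if their invariant-factor lists agree; the partition into similarity classes is {M1}, {M2, M3, M5}, {M4}.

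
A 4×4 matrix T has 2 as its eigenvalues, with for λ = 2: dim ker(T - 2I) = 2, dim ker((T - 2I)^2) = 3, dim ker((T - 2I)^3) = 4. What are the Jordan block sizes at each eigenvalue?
λ = 2: successive nullity increments [2, 1, 1] count blocks of size ≥ k; block sizes are [3, 1].

Jordan blocks: (2, 3), (2, 1)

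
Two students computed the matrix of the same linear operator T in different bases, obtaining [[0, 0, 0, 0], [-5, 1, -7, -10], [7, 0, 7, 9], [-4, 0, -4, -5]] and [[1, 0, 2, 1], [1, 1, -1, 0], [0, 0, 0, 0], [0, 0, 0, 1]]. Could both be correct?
Yes.

Two matrices over a field are similar if and only if they have the same invariant factors.

Both A and B have characteristic polynomial x(x - 1)^3 and minimal polynomial x(x - 1)^3. Computing further, both have invariant factors x(x - 1)^3. Hence A and B are similar.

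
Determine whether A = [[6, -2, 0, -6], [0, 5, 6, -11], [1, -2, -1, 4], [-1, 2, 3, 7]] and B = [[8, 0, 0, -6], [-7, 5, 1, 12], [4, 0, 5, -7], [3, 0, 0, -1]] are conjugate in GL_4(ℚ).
Yes.

Two matrices over a field are similar if and only if they have the same invariant factors.

Both A and B have characteristic polynomial (x - 5)^3(x - 2) and minimal polynomial (x - 5)^3(x - 2). Computing further, both have invariant factors (x - 5)^3(x - 2). Hence A and B are similar.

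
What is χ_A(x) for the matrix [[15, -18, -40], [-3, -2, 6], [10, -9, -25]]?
xI - A = [[x - 15, 18, 40], [3, x + 2, -6], [-10, 9, x + 25]].

Expanding det(xI - A) along the first row:
det(xI - A) = + (x - 15)·det([[x + 2, -6], [9, x + 25]]) - (18)·det([[3, -6], [-10, x + 25]]) + (40)·det([[3, x + 2], [-10, 9]]).

Evaluating gives χ_A(x) = x^3 + 12x^2 + 45x + 50 = (x + 2)(x + 5)^2.

χ_A(x) = (x + 2)(x + 5)^2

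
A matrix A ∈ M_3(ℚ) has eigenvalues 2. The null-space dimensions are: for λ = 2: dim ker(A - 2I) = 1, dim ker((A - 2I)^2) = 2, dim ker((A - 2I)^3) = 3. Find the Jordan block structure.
λ = 2: successive nullity increments [1, 1, 1] count blocks of size ≥ k; block sizes are [3].

Jordan blocks: (2, 3)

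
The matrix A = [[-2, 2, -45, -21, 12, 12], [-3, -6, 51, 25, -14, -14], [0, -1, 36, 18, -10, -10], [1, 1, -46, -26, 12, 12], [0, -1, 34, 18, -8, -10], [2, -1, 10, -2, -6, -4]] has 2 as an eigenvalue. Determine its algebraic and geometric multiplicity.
algebraic multiplicity 2, geometric multiplicity 2

The characteristic polynomial is (x - 2)^2(x + 3)^2(x + 4)^2, so the factor x - 2 appears with exponent 2: the algebraic multiplicity is 2.

rank(A - 2I) = 4, so the eigenspace has dimension 6 - 4 = 2: the geometric multiplicity is 2.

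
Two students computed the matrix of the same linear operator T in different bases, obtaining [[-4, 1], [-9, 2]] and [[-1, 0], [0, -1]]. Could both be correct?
Both have characteristic polynomial (x + 1)^2, but the minimal polynomial of A is (x + 1)^2 while the minimal polynomial of B is x + 1. The minimal polynomial is a similarity invariant, so A and B are not similar.

No.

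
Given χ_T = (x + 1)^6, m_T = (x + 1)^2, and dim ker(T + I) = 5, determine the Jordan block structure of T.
λ = -1: algebraic multiplicity 6 (exponent in χ_T), largest block size 2 (exponent in m_T), 5 blocks (geometric multiplicity). These force block sizes [2, 1, 1, 1, 1].

Jordan blocks: (-1, 2), (-1, 1), (-1, 1), (-1, 1), (-1, 1)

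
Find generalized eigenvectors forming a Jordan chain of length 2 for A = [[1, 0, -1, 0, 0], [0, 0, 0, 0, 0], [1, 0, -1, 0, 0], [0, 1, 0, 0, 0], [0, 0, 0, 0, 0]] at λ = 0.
v_1 = [[0, 1, 0, -2, 3]]^T, v_2 = [[0, 0, 0, 1, 0]]^T

We seek v_1 ∈ ker(A^2) \ ker(A), then set v_{i+1} = A v_i.

One such chain is v_1 = [[0, 1, 0, -2, 3]]^T, v_2 = [[0, 0, 0, 1, 0]]^T. Check: A v_2 = [[0, 0, 0, 0, 0]]^T = 0.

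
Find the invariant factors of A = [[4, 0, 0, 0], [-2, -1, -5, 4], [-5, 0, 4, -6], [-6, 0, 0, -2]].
(x - 4)^2(x + 1)(x + 2)

The Jordan structure of A has elementary divisors (x + 2), (x + 1), (x - 4)^2. Arranging the block sizes at each eigenvalue in decreasing order and taking row products gives the invariant factors.

Invariant factors (smallest first, each dividing the next): (x - 4)^2(x + 1)(x + 2).

Check: the last factor (x - 4)^2(x + 1)(x + 2) is the minimal polynomial, and the product (x - 4)^2(x + 1)(x + 2) is the characteristic polynomial.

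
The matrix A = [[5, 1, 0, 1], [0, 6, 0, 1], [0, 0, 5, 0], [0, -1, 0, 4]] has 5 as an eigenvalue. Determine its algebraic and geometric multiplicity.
algebraic multiplicity 4, geometric multiplicity 3

The characteristic polynomial is (x - 5)^4, so the factor x - 5 appears with exponent 4: the algebraic multiplicity is 4.

rank(A - 5I) = 1, so the eigenspace has dimension 4 - 1 = 3: the geometric multiplicity is 3.

Since 3 < 4, A is not diagonalizable.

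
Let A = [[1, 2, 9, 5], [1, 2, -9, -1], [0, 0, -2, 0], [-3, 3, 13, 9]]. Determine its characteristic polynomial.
xI - A = [[x - 1, -2, -9, -5], [-1, x - 2, 9, 1], [0, 0, x + 2, 0], [3, -3, -13, x - 9]].

Expanding det(xI - A) along the first row:
det(xI - A) = + (x - 1)·det([[x - 2, 9, 1], [0, x + 2, 0], [-3, -13, x - 9]]) - (-2)·det([[-1, 9, 1], [0, x + 2, 0], [3, -13, x - 9]]) + (-9)·det([[-1, x - 2, 1], [0, 0, 0], [3, -3, x - 9]]) - (-5)·det([[-1, x - 2, 9], [0, 0, x + 2], [3, -3, -13]]).

Evaluating gives χ_A(x) = x^4 - 10x^3 + 21x^2 + 36x - 108 = (x - 6)(x - 3)^2(x + 2).

χ_A(x) = (x - 6)(x - 3)^2(x + 2)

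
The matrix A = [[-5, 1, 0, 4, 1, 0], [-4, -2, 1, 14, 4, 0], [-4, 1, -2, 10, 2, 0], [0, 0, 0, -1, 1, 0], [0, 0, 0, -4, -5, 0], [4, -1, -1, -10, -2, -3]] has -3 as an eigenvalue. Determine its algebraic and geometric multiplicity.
The characteristic polynomial is (x + 3)^6, so the factor x + 3 appears with exponent 6: the algebraic multiplicity is 6.

rank(A + 3I) = 3, so the eigenspace has dimension 6 - 3 = 3: the geometric multiplicity is 3.

Since 3 < 6, A is not diagonalizable.

algebraic multiplicity 6, geometric multiplicity 3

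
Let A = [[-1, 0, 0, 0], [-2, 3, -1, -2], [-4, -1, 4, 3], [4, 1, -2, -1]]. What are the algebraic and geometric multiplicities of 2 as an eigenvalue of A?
algebraic multiplicity 3, geometric multiplicity 1

The characteristic polynomial is (x - 2)^3(x + 1), so the factor x - 2 appears with exponent 3: the algebraic multiplicity is 3.

rank(A - 2I) = 3, so the eigenspace has dimension 4 - 3 = 1: the geometric multiplicity is 1.

Since 1 < 3, A is not diagonalizable.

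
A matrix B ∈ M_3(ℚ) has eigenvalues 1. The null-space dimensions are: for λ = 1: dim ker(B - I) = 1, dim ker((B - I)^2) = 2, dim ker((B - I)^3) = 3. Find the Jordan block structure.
λ = 1: successive nullity increments [1, 1, 1] count blocks of size ≥ k; block sizes are [3].

Jordan blocks: (1, 3)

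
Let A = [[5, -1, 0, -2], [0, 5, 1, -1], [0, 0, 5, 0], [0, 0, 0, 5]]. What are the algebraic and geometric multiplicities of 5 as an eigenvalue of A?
algebraic multiplicity 4, geometric multiplicity 2

The characteristic polynomial is (x - 5)^4, so the factor x - 5 appears with exponent 4: the algebraic multiplicity is 4.

rank(A - 5I) = 2, so the eigenspace has dimension 4 - 2 = 2: the geometric multiplicity is 2.

Since 2 < 4, A is not diagonalizable.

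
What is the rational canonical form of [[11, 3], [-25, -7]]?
R = [[0, 2], [1, 4]]

The invariant factors of A (the non-unit diagonal entries of the Smith normal form of xI - A over ℚ[x]) are x^2 - 4x - 2, each dividing the next. The characteristic polynomial is their product, x^2 - 4x - 2.

The rational canonical form is the block-diagonal matrix of companion matrices C(f_i):
R = [[0, 2], [1, 4]].

Note the characteristic polynomial does not split into linear factors over ℚ, so A has no Jordan form over ℚ; the rational canonical form exists over any field.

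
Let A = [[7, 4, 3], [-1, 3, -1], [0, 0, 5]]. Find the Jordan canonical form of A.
J = [[5, 1, 0], [0, 5, 1], [0, 0, 5]]

The characteristic polynomial is det(xI - A) = (x - 5)^3, so the eigenvalues are 5 (algebraic multiplicity 3).

For λ = 5: rank(A - 5I) = 2, rank((A - 5I)^2) = 1, rank((A - 5I)^3) = 0. The eigenspace has dimension 3 - 2 = 1, so there is 1 Jordan block; the rank sequence gives block sizes [3].

Assembling the blocks gives the Jordan form J above.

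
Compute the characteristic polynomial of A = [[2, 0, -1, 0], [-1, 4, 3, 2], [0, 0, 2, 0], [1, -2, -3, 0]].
xI - A = [[x - 2, 0, 1, 0], [1, x - 4, -3, -2], [0, 0, x - 2, 0], [-1, 2, 3, x]].

Expanding det(xI - A) along the first row:
det(xI - A) = + (x - 2)·det([[x - 4, -3, -2], [0, x - 2, 0], [2, 3, x]]) - (0)·det([[1, -3, -2], [0, x - 2, 0], [-1, 3, x]]) + (1)·det([[1, x - 4, -2], [0, 0, 0], [-1, 2, x]]) - (0)·det([[1, x - 4, -3], [0, 0, x - 2], [-1, 2, 3]]).

Evaluating gives χ_A(x) = x^4 - 8x^3 + 24x^2 - 32x + 16 = (x - 2)^4.

χ_A(x) = (x - 2)^4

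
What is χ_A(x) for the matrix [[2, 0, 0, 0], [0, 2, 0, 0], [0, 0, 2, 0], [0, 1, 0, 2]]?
χ_A(x) = (x - 2)^4

xI - A = [[x - 2, 0, 0, 0], [0, x - 2, 0, 0], [0, 0, x - 2, 0], [0, -1, 0, x - 2]].

Expanding det(xI - A) along the first row:
det(xI - A) = + (x - 2)·det([[x - 2, 0, 0], [0, x - 2, 0], [-1, 0, x - 2]]) - (0)·det([[0, 0, 0], [0, x - 2, 0], [0, 0, x - 2]]) + (0)·det([[0, x - 2, 0], [0, 0, 0], [0, -1, x - 2]]) - (0)·det([[0, x - 2, 0], [0, 0, x - 2], [0, -1, 0]]).

Evaluating gives χ_A(x) = x^4 - 8x^3 + 24x^2 - 32x + 16 = (x - 2)^4.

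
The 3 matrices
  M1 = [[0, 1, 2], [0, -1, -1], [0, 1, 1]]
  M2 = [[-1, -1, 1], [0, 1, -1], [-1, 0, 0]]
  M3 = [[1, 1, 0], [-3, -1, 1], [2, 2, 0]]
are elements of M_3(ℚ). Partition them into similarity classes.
Characteristic polynomials: χ_{M1} = x^3, χ_{M2} = x^3, χ_{M3} = x^3.

{M1, M2, M3}: invariant factors x^3.

Matrices are similar if and only if their invariant-factor lists agree; the partition into similarity classes is {M1, M2, M3}.

1 class: {M1, M2, M3}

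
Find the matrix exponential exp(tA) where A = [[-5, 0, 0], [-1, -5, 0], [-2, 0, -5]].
e^{tA} = [[e^{-5*t}, 0, 0], [-t*e^{-5*t}, e^{-5*t}, 0], [-2*t*e^{-5*t}, 0, e^{-5*t}]]

A has Jordan form J = [[-5, 1, 0], [0, -5, 0], [0, 0, -5]] with A = PJP^{-1}, so e^{tA} = P e^{tJ} P^{-1}.

For a Jordan block J_k(λ), e^{tJ_k(λ)} = e^{λt} · (I + tN + t^2 N^2/2! + ... + t^{k-1} N^{k-1}/(k-1)!) where N is the nilpotent superdiagonal part.

Assembling the blocks and conjugating back gives the entries of e^{tA} as shown above.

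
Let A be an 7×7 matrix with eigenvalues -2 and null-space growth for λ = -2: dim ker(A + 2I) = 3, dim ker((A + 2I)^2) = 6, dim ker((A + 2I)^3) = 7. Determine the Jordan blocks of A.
Jordan blocks: (-2, 3), (-2, 2), (-2, 2)

λ = -2: successive nullity increments [3, 3, 1] count blocks of size ≥ k; block sizes are [3, 2, 2].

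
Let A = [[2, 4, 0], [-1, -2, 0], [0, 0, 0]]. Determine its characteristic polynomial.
χ_A(x) = x^3

xI - A = [[x - 2, -4, 0], [1, x + 2, 0], [0, 0, x]].

Expanding det(xI - A) along the first row:
det(xI - A) = + (x - 2)·det([[x + 2, 0], [0, x]]) - (-4)·det([[1, 0], [0, x]]) + (0)·det([[1, x + 2], [0, 0]]).

Evaluating gives χ_A(x) = x^3.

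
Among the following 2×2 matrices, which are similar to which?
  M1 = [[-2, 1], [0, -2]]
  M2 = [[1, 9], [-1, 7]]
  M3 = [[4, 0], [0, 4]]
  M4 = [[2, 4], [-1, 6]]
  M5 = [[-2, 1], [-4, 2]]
4 classes: {M1}, {M2, M4}, {M3}, {M5}

Characteristic polynomials: χ_{M1} = (x + 2)^2, χ_{M2} = (x - 4)^2, χ_{M3} = (x - 4)^2, χ_{M4} = (x - 4)^2, χ_{M5} = x^2.

{M1}: invariant factors (x + 2)^2.

{M2, M4}: invariant factors (x - 4)^2.

{M3}: invariant factors x - 4, x - 4.

{M5}: invariant factors x^2.

Matrices are similar if and only if their invariant-factor lists agree; the partition into similarity classes is {M1}, {M2, M4}, {M3}, {M5}.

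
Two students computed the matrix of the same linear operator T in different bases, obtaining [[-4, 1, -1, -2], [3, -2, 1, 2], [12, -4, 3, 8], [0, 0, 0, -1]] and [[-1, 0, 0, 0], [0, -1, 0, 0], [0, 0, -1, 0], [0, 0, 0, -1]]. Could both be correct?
Both have characteristic polynomial (x + 1)^4, but the minimal polynomial of A is (x + 1)^2 while the minimal polynomial of B is x + 1. The minimal polynomial is a similarity invariant, so A and B are not similar.

No.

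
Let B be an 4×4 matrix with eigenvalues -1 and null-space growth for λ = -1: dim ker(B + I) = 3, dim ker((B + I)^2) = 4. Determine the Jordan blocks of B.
Jordan blocks: (-1, 2), (-1, 1), (-1, 1)

λ = -1: successive nullity increments [3, 1] count blocks of size ≥ k; block sizes are [2, 1, 1].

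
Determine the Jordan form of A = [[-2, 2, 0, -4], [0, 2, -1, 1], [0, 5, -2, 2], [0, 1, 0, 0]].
J = [[-2, 0, 0, 0], [0, 0, 1, 0], [0, 0, 0, 1], [0, 0, 0, 0]]

The characteristic polynomial is det(xI - A) = x^3(x + 2), so the eigenvalues are -2 (algebraic multiplicity 1), 0 (algebraic multiplicity 3).

For λ = -2: algebraic multiplicity 1 gives one 1×1 block.

For λ = 0: rank(A) = 3, rank(A^2) = 2, rank(A^3) = 1. The eigenspace has dimension 4 - 3 = 1, so there is 1 Jordan block; the rank sequence gives block sizes [3].

Assembling the blocks gives the Jordan form J above.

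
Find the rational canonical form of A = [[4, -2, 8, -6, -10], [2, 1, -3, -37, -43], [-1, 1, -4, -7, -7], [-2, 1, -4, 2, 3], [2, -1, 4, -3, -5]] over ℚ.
R = [[0, 0, 0, 0, 0], [1, 0, 0, 0, -10], [0, 1, 0, 0, 1], [0, 0, 1, 0, 3], [0, 0, 0, 1, -2]]

The invariant factors of A (the non-unit diagonal entries of the Smith normal form of xI - A over ℚ[x]) are x(x + 2)(x^3 - 3x + 5), each dividing the next. The characteristic polynomial is their product, x(x + 2)(x^3 - 3x + 5).

The rational canonical form is the block-diagonal matrix of companion matrices C(f_i):
R = [[0, 0, 0, 0, 0], [1, 0, 0, 0, -10], [0, 1, 0, 0, 1], [0, 0, 1, 0, 3], [0, 0, 0, 1, -2]].

Note the characteristic polynomial does not split into linear factors over ℚ, so A has no Jordan form over ℚ; the rational canonical form exists over any field.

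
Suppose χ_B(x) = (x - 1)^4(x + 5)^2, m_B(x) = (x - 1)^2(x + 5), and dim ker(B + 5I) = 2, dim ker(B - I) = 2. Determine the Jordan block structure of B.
λ = -5: algebraic multiplicity 2 (exponent in χ_B), largest block size 1 (exponent in m_B), 2 blocks (geometric multiplicity). These force block sizes [1, 1].
λ = 1: algebraic multiplicity 4 (exponent in χ_B), largest block size 2 (exponent in m_B), 2 blocks (geometric multiplicity). These force block sizes [2, 2].

Jordan blocks: (-5, 1), (-5, 1), (1, 2), (1, 2)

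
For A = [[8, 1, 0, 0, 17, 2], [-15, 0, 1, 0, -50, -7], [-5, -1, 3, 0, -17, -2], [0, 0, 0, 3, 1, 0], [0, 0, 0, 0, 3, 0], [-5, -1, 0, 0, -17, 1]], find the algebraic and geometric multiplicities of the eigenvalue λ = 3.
algebraic multiplicity 6, geometric multiplicity 3

The characteristic polynomial is (x - 3)^6, so the factor x - 3 appears with exponent 6: the algebraic multiplicity is 6.

rank(A - 3I) = 3, so the eigenspace has dimension 6 - 3 = 3: the geometric multiplicity is 3.

Since 3 < 6, A is not diagonalizable.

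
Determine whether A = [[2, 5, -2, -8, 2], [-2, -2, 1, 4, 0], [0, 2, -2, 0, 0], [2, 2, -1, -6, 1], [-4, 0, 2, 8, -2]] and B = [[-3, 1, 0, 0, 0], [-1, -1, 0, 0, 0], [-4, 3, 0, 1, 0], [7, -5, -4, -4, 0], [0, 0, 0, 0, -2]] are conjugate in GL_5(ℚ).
No.

Both have characteristic polynomial (x + 2)^5, but the minimal polynomial of A is (x + 2)^3 while the minimal polynomial of B is (x + 2)^2. The minimal polynomial is a similarity invariant, so A and B are not similar.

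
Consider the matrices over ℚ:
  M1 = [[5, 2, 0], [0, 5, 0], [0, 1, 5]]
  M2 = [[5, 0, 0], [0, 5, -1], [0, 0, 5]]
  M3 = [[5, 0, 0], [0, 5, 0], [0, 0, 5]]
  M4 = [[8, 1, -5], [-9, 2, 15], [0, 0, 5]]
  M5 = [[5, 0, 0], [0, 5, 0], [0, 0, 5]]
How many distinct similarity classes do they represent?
2 classes: {M1, M2, M4}, {M3, M5}

Characteristic polynomials: χ_{M1} = (x - 5)^3, χ_{M2} = (x - 5)^3, χ_{M3} = (x - 5)^3, χ_{M4} = (x - 5)^3, χ_{M5} = (x - 5)^3.

{M1, M2, M4}: invariant factors x - 5, (x - 5)^2.

{M3, M5}: invariant factors x - 5, x - 5, x - 5.

Matrices are similar if and only if their invariant-factor lists agree; the partition into similarity classes is {M1, M2, M4}, {M3, M5}.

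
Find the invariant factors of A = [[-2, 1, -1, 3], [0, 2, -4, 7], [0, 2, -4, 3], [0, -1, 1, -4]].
The Jordan structure of A has elementary divisors (x + 2)^3, (x + 2). Arranging the block sizes at each eigenvalue in decreasing order and taking row products gives the invariant factors.

Invariant factors (smallest first, each dividing the next): x + 2, (x + 2)^3.

Check: the last factor (x + 2)^3 is the minimal polynomial, and the product (x + 2)^4 is the characteristic polynomial.

x + 2, (x + 2)^3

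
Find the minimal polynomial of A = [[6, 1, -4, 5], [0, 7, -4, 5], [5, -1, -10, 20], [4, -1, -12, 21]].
The characteristic polynomial factors as (x - 6)^4. The minimal polynomial is ∏(x - λ)^{k_λ} where k_λ is the size of the largest Jordan block at λ.

For λ = 6: rank(A - 6I) = 2, and the largest Jordan block has size 2 (the smallest k with rank((A - 6I)^k) = rank((A - 6I)^(k+1))).

So m_A(x) = (x - 6)^2.

m_A(x) = (x - 6)^2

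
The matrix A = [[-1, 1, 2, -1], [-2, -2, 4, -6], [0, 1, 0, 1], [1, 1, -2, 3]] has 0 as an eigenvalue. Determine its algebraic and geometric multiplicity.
algebraic multiplicity 4, geometric multiplicity 2

The characteristic polynomial is x^4, so the factor x appears with exponent 4: the algebraic multiplicity is 4.

rank(A) = 2, so the eigenspace has dimension 4 - 2 = 2: the geometric multiplicity is 2.

Since 2 < 4, A is not diagonalizable.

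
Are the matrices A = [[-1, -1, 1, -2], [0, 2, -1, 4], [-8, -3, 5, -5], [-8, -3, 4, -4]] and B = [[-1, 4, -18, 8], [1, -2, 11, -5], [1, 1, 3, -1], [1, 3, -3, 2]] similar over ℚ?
Yes.

Two matrices over a field are similar if and only if they have the same invariant factors.

Both A and B have characteristic polynomial (x - 1)^3(x + 1) and minimal polynomial (x - 1)^3(x + 1). Computing further, both have invariant factors (x - 1)^3(x + 1). Hence A and B are similar.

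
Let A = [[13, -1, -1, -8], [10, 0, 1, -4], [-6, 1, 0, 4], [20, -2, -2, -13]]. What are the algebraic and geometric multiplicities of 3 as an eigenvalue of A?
The characteristic polynomial is (x - 3)(x + 1)^3, so the factor x - 3 appears with exponent 1: the algebraic multiplicity is 1.

rank(A - 3I) = 3, so the eigenspace has dimension 4 - 3 = 1: the geometric multiplicity is 1.

algebraic multiplicity 1, geometric multiplicity 1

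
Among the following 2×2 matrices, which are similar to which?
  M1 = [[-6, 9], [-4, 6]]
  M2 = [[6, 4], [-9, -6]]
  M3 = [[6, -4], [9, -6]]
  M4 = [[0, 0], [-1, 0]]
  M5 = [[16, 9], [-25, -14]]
2 classes: {M1, M2, M3, M4}, {M5}

Characteristic polynomials: χ_{M1} = x^2, χ_{M2} = x^2, χ_{M3} = x^2, χ_{M4} = x^2, χ_{M5} = (x - 1)^2.

{M1, M2, M3, M4}: invariant factors x^2.

{M5}: invariant factors (x - 1)^2.

Matrices are similar if and only if their invariant-factor lists agree; the partition into similarity classes is {M1, M2, M3, M4}, {M5}.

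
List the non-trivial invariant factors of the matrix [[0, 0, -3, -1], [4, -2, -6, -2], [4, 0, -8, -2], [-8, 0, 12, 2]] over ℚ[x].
x + 2, x + 2, (x + 2)^2

The Jordan structure of A has elementary divisors (x + 2)^2, (x + 2), (x + 2). Arranging the block sizes at each eigenvalue in decreasing order and taking row products gives the invariant factors.

Invariant factors (smallest first, each dividing the next): x + 2, x + 2, (x + 2)^2.

Check: the last factor (x + 2)^2 is the minimal polynomial, and the product (x + 2)^4 is the characteristic polynomial.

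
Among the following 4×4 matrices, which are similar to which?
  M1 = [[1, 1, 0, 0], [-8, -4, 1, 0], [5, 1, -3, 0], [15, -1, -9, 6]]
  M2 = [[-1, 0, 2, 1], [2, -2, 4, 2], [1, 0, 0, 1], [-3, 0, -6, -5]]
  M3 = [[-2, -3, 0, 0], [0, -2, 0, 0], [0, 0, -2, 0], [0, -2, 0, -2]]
Characteristic polynomials: χ_{M1} = (x - 6)(x + 2)^3, χ_{M2} = (x + 2)^4, χ_{M3} = (x + 2)^4.

{M1}: invariant factors (x - 6)(x + 2)^3.

{M2, M3}: invariant factors x + 2, x + 2, (x + 2)^2.

Matrices are similar if and only if their invariant-factor lists agree; the partition into similarity classes is {M1}, {M2, M3}.

2 classes: {M1}, {M2, M3}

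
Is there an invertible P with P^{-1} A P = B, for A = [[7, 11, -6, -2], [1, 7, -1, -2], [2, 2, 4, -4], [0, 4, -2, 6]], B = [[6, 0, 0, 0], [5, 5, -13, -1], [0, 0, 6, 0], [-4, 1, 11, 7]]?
Yes.

Two matrices over a field are similar if and only if they have the same invariant factors.

Both A and B have characteristic polynomial (x - 6)^4 and minimal polynomial (x - 6)^3. Computing further, both have invariant factors x - 6, (x - 6)^3. Hence A and B are similar.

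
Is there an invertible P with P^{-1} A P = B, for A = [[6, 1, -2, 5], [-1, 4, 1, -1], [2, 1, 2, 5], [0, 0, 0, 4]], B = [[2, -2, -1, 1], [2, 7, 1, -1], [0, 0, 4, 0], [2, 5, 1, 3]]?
Yes.

Two matrices over a field are similar if and only if they have the same invariant factors.

Both A and B have characteristic polynomial (x - 4)^4 and minimal polynomial (x - 4)^3. Computing further, both have invariant factors x - 4, (x - 4)^3. Hence A and B are similar.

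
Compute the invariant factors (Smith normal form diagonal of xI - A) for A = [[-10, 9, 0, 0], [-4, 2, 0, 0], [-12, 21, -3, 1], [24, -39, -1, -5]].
The Jordan structure of A has elementary divisors (x + 4)^2, (x + 4)^2. Arranging the block sizes at each eigenvalue in decreasing order and taking row products gives the invariant factors.

Invariant factors (smallest first, each dividing the next): (x + 4)^2, (x + 4)^2.

Check: the last factor (x + 4)^2 is the minimal polynomial, and the product (x + 4)^4 is the characteristic polynomial.

(x + 4)^2, (x + 4)^2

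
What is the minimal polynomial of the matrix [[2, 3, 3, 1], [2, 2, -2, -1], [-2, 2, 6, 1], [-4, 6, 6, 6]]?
m_A(x) = (x - 4)^2

The characteristic polynomial factors as (x - 4)^4. The minimal polynomial is ∏(x - λ)^{k_λ} where k_λ is the size of the largest Jordan block at λ.

For λ = 4: rank(A - 4I) = 2, and the largest Jordan block has size 2 (the smallest k with rank((A - 4I)^k) = rank((A - 4I)^(k+1))).

So m_A(x) = (x - 4)^2.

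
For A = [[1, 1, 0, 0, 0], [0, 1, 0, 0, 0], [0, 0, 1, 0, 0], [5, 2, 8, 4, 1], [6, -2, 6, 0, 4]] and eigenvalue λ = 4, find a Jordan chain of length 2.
We seek v_1 ∈ ker((A - 4I)^2) \ ker(A - 4I), then set v_{i+1} = (A - 4I) v_i.

One such chain is v_1 = [[0, 0, 0, 1, 1]]^T, v_2 = [[0, 0, 0, 1, 0]]^T. Check: (A - 4I) v_2 = [[0, 0, 0, 0, 0]]^T = 0.

v_1 = [[0, 0, 0, 1, 1]]^T, v_2 = [[0, 0, 0, 1, 0]]^T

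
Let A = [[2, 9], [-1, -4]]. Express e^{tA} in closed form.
A has Jordan form J = [[-1, 1], [0, -1]] with A = PJP^{-1}, so e^{tA} = P e^{tJ} P^{-1}.

For a Jordan block J_k(λ), e^{tJ_k(λ)} = e^{λt} · (I + tN + t^2 N^2/2! + ... + t^{k-1} N^{k-1}/(k-1)!) where N is the nilpotent superdiagonal part.

Assembling the blocks and conjugating back gives the entries of e^{tA} as shown above.

e^{tA} = [[(3*t + 1)*e^{-t}, 9*t*e^{-t}], [-t*e^{-t}, (1 - 3*t)*e^{-t}]]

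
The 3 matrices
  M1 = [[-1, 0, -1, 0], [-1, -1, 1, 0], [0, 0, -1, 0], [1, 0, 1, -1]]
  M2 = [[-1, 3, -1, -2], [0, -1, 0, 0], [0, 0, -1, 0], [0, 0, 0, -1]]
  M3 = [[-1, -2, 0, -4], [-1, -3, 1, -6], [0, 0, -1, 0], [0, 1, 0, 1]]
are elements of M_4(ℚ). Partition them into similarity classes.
2 classes: {M1, M3}, {M2}

Characteristic polynomials: χ_{M1} = (x + 1)^4, χ_{M2} = (x + 1)^4, χ_{M3} = (x + 1)^4.

{M1, M3}: invariant factors x + 1, (x + 1)^3.

{M2}: invariant factors x + 1, x + 1, (x + 1)^2.

Matrices are similar if and only if their invariant-factor lists agree; the partition into similarity classes is {M1, M3}, {M2}.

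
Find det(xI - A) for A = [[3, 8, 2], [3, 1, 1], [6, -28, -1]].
χ_A(x) = (x - 3)^2(x + 3)

xI - A = [[x - 3, -8, -2], [-3, x - 1, -1], [-6, 28, x + 1]].

Expanding det(xI - A) along the first row:
det(xI - A) = + (x - 3)·det([[x - 1, -1], [28, x + 1]]) - (-8)·det([[-3, -1], [-6, x + 1]]) + (-2)·det([[-3, x - 1], [-6, 28]]).

Evaluating gives χ_A(x) = x^3 - 3x^2 - 9x + 27 = (x - 3)^2(x + 3).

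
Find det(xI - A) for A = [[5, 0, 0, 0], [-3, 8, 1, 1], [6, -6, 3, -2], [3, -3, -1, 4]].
χ_A(x) = (x - 5)^4

xI - A = [[x - 5, 0, 0, 0], [3, x - 8, -1, -1], [-6, 6, x - 3, 2], [-3, 3, 1, x - 4]].

Expanding det(xI - A) along the first row:
det(xI - A) = + (x - 5)·det([[x - 8, -1, -1], [6, x - 3, 2], [3, 1, x - 4]]) - (0)·det([[3, -1, -1], [-6, x - 3, 2], [-3, 1, x - 4]]) + (0)·det([[3, x - 8, -1], [-6, 6, 2], [-3, 3, x - 4]]) - (0)·det([[3, x - 8, -1], [-6, 6, x - 3], [-3, 3, 1]]).

Evaluating gives χ_A(x) = x^4 - 20x^3 + 150x^2 - 500x + 625 = (x - 5)^4.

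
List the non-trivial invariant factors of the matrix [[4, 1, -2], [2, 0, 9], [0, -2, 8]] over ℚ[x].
(x - 4)^3

The Jordan structure of A has elementary divisors (x - 4)^3. Arranging the block sizes at each eigenvalue in decreasing order and taking row products gives the invariant factors.

Invariant factors (smallest first, each dividing the next): (x - 4)^3.

Check: the last factor (x - 4)^3 is the minimal polynomial, and the product (x - 4)^3 is the characteristic polynomial.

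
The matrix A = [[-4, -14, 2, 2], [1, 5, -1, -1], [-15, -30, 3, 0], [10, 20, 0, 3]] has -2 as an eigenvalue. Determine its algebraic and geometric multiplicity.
The characteristic polynomial is (x - 3)^3(x + 2), so the factor x + 2 appears with exponent 1: the algebraic multiplicity is 1.

rank(A + 2I) = 3, so the eigenspace has dimension 4 - 3 = 1: the geometric multiplicity is 1.

algebraic multiplicity 1, geometric multiplicity 1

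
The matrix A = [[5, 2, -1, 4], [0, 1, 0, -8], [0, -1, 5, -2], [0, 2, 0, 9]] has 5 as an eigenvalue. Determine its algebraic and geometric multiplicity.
algebraic multiplicity 4, geometric multiplicity 2

The characteristic polynomial is (x - 5)^4, so the factor x - 5 appears with exponent 4: the algebraic multiplicity is 4.

rank(A - 5I) = 2, so the eigenspace has dimension 4 - 2 = 2: the geometric multiplicity is 2.

Since 2 < 4, A is not diagonalizable.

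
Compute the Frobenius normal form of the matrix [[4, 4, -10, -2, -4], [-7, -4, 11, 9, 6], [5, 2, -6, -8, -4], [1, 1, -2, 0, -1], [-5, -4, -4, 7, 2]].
R = [[0, 0, 0, 0, 0], [1, 0, 0, 0, -4], [0, 1, 0, 0, 8], [0, 0, 1, 0, 0], [0, 0, 0, 1, -4]]

The invariant factors of A (the non-unit diagonal entries of the Smith normal form of xI - A over ℚ[x]) are x(x^2 + 2x - 2)^2, each dividing the next. The characteristic polynomial is their product, x(x^2 + 2x - 2)^2.

The rational canonical form is the block-diagonal matrix of companion matrices C(f_i):
R = [[0, 0, 0, 0, 0], [1, 0, 0, 0, -4], [0, 1, 0, 0, 8], [0, 0, 1, 0, 0], [0, 0, 0, 1, -4]].

Note the characteristic polynomial does not split into linear factors over ℚ, so A has no Jordan form over ℚ; the rational canonical form exists over any field.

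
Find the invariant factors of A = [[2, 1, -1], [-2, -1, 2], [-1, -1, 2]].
x - 1, (x - 1)^2

The Jordan structure of A has elementary divisors (x - 1)^2, (x - 1). Arranging the block sizes at each eigenvalue in decreasing order and taking row products gives the invariant factors.

Invariant factors (smallest first, each dividing the next): x - 1, (x - 1)^2.

Check: the last factor (x - 1)^2 is the minimal polynomial, and the product (x - 1)^3 is the characteristic polynomial.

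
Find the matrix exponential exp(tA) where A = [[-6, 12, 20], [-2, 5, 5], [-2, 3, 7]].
A has Jordan form J = [[2, 1, 0], [0, 2, 0], [0, 0, 2]] with A = PJP^{-1}, so e^{tA} = P e^{tJ} P^{-1}.

For a Jordan block J_k(λ), e^{tJ_k(λ)} = e^{λt} · (I + tN + t^2 N^2/2! + ... + t^{k-1} N^{k-1}/(k-1)!) where N is the nilpotent superdiagonal part.

Assembling the blocks and conjugating back gives the entries of e^{tA} as shown above.

e^{tA} = [[(1 - 8*t)*e^{2*t}, 12*t*e^{2*t}, 20*t*e^{2*t}], [-2*t*e^{2*t}, (3*t + 1)*e^{2*t}, 5*t*e^{2*t}], [-2*t*e^{2*t}, 3*t*e^{2*t}, (5*t + 1)*e^{2*t}]]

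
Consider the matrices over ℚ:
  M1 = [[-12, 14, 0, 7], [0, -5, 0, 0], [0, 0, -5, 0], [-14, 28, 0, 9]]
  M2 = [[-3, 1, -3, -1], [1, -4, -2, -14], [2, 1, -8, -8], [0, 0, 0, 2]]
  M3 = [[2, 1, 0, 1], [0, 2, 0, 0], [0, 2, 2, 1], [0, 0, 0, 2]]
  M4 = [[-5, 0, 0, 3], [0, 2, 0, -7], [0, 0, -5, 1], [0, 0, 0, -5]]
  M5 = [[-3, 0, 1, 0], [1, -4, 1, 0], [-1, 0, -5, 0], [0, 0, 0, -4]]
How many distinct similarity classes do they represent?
Characteristic polynomials: χ_{M1} = (x - 2)(x + 5)^3, χ_{M2} = (x - 2)(x + 5)^3, χ_{M3} = (x - 2)^4, χ_{M4} = (x - 2)(x + 5)^3, χ_{M5} = (x + 4)^4.

{M1}: invariant factors x + 5, x + 5, (x - 2)(x + 5).

{M2}: invariant factors (x - 2)(x + 5)^3.

{M3}: invariant factors (x - 2)^2, (x - 2)^2.

{M4}: invariant factors x + 5, (x - 2)(x + 5)^2.

{M5}: invariant factors x + 4, x + 4, (x + 4)^2.

Matrices are similar if and only if their invariant-factor lists agree; the partition into similarity classes is {M1}, {M2}, {M3}, {M4}, {M5}.

5 classes: {M1}, {M2}, {M3}, {M4}, {M5}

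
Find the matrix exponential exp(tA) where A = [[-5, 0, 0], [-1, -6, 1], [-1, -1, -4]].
e^{tA} = [[e^{-5*t}, 0, 0], [-t*e^{-5*t}, (1 - t)*e^{-5*t}, t*e^{-5*t}], [-t*e^{-5*t}, -t*e^{-5*t}, (t + 1)*e^{-5*t}]]

A has Jordan form J = [[-5, 1, 0], [0, -5, 0], [0, 0, -5]] with A = PJP^{-1}, so e^{tA} = P e^{tJ} P^{-1}.

For a Jordan block J_k(λ), e^{tJ_k(λ)} = e^{λt} · (I + tN + t^2 N^2/2! + ... + t^{k-1} N^{k-1}/(k-1)!) where N is the nilpotent superdiagonal part.

Assembling the blocks and conjugating back gives the entries of e^{tA} as shown above.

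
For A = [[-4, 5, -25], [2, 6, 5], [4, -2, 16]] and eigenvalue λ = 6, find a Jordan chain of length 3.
We seek v_1 ∈ ker((A - 6I)^3) \ ker((A - 6I)^2), then set v_{i+1} = (A - 6I) v_i.

One such chain is v_1 = [[8, 0, -3]]^T, v_2 = [[-5, 1, 2]]^T, v_3 = [[5, 0, -2]]^T. Check: (A - 6I) v_3 = [[0, 0, 0]]^T = 0.

v_1 = [[8, 0, -3]]^T, v_2 = [[-5, 1, 2]]^T, v_3 = [[5, 0, -2]]^T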